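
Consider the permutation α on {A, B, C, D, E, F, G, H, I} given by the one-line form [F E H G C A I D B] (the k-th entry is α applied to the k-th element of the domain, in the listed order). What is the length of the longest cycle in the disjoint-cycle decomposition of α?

7

Decomposing into disjoint cycles gives (A F)(B E C H D G I); the longest has length 7.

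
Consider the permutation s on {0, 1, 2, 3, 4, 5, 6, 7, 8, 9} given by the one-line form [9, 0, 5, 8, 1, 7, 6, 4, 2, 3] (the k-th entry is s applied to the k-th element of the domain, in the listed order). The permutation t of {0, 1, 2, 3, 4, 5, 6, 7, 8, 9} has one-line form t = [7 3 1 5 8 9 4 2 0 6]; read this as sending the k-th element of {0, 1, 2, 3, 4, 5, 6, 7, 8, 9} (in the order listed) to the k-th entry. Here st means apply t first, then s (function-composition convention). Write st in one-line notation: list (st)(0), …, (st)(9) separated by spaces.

Chase each element through t then s: 0 → 7 → 4; 1 → 3 → 8; 2 → 1 → 0; 3 → 5 → 7; 4 → 8 → 2; 5 → 9 → 3; 6 → 4 → 1; 7 → 2 → 5; 8 → 0 → 9; 9 → 6 → 6.
Collecting the images, st = [4 8 0 7 2 3 1 5 9 6].

4 8 0 7 2 3 1 5 9 6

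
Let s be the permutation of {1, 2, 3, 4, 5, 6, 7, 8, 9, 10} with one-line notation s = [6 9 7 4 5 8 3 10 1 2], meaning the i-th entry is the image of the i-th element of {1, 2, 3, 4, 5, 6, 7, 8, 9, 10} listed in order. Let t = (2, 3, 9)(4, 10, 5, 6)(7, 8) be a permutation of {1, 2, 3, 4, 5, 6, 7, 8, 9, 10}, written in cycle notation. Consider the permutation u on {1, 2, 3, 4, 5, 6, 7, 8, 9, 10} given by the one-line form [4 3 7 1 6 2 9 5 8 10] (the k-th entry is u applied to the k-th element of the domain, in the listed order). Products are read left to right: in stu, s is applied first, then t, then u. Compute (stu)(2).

3

Chase 2: s(2) = 9; t(9) = 2; u(2) = 3. Hence (stu)(2) = 3.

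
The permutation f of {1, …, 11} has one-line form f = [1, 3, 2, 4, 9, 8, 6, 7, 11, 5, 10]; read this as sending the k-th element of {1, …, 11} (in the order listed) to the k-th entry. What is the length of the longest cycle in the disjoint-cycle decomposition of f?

4

Decomposing into disjoint cycles gives (2, 3)(5, 9, 11, 10)(6, 8, 7); the longest has length 4.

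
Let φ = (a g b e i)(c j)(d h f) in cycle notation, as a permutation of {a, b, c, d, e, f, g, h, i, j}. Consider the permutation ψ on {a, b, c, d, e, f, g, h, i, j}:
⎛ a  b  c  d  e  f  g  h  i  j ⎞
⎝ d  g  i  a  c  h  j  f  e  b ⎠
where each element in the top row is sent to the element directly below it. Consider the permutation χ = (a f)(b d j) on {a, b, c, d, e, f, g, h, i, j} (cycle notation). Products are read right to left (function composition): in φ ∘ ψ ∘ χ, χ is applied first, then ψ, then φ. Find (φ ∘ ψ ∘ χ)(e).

j

Chase e: χ(e) = e; ψ(e) = c; φ(c) = j. Hence (φ ∘ ψ ∘ χ)(e) = j.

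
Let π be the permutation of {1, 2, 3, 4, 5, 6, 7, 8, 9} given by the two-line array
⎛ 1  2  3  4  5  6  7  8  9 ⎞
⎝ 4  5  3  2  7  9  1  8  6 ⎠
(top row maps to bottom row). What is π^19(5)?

Tracing 5 → 7 → … returns to 5 after 5 steps, so 5 lies in a 5-cycle (1, 4, 2, 5, 7).
On a 5-cycle, π^5 is the identity, so π^19 = π^4 there (19 ≡ 4 mod 5).
Stepping 4 places around the cycle: 5 → 7 → 1 → 4 → 2.

2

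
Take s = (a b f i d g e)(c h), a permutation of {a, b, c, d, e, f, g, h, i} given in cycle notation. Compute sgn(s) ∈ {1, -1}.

-1

The cycle lengths are 7, 2.
A cycle is odd iff its length is even; s has 1 even-length cycle, so sgn(s) = (−1)^1 and s is odd.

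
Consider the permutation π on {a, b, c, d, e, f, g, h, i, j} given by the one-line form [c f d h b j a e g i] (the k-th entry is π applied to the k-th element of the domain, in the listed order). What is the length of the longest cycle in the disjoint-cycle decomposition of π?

Decomposing into disjoint cycles gives (a, c, d, h, e, b, f, j, i, g); the longest has length 10.

10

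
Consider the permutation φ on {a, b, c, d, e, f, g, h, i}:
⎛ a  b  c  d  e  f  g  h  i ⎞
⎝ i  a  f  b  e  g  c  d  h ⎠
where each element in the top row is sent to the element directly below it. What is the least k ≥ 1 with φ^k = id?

15

Writing φ as disjoint cycles, the cycle lengths are 5, 3, 1.
Since disjoint cycles commute, ord(φ) = lcm(5, 3) = 15.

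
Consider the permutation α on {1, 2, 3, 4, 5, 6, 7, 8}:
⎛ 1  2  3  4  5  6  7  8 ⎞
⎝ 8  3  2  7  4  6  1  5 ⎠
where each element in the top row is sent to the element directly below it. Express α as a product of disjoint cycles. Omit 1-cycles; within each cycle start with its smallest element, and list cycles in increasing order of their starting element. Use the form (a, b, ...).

From 1: 1 → 8 → 5 → 4 → 7 → 1, closing the cycle (1, 8, 5, 4, 7).
Continuing from each remaining unvisited element yields (1, 8, 5, 4, 7)(2, 3).

(1, 8, 5, 4, 7)(2, 3)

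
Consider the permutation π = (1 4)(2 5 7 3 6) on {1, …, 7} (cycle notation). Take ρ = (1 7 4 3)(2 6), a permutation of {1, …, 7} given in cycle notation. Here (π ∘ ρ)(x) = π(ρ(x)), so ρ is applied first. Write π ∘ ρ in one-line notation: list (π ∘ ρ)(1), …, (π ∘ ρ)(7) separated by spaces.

3 2 4 6 7 5 1

(π ∘ ρ)(x) = π(ρ(x)). Computing each image: π(ρ(1)) = π(7) = 3, π(ρ(2)) = π(6) = 2, π(ρ(3)) = π(1) = 4, π(ρ(4)) = π(3) = 6, π(ρ(5)) = π(5) = 7, π(ρ(6)) = π(2) = 5, π(ρ(7)) = π(4) = 1.
Hence π ∘ ρ = [3 2 4 6 7 5 1].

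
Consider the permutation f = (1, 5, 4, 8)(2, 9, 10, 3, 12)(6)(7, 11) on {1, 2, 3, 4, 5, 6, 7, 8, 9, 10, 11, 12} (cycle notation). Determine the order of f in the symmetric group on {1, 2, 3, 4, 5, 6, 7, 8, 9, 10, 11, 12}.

20

The cycle type of f is (5, 4, 2, 1).
The order is lcm(5, 4, 2) = 20.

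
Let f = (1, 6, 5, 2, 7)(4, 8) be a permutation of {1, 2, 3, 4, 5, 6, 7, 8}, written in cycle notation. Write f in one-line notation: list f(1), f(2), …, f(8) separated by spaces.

Each element maps to the next entry in its cycle (wrapping to the front): 1→6, 2→7, 3→3, 4→8, 5→2, 6→5, 7→1, 8→4.
Listing these in domain order gives 6 7 3 8 2 5 1 4.

6 7 3 8 2 5 1 4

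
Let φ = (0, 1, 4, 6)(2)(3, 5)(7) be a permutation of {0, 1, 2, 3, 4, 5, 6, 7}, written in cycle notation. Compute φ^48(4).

4

4 lies in the 4-cycle (0, 1, 4, 6).
Since the cycle has length 4, φ^48 acts on it the same as φ^0 (48 mod 4 = 0).
So φ^48(4) = 4.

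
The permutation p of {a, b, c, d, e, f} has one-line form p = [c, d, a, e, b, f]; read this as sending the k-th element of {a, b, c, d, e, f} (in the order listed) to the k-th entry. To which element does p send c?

a

c is element number 3 of the domain, and entry number 3 of the one-line form is a, so p(c) = a.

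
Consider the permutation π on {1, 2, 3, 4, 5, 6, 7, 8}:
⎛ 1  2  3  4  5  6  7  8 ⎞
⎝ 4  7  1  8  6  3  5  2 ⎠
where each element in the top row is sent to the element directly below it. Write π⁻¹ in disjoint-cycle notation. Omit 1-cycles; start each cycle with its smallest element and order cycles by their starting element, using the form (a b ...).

(1 3 6 5 7 2 8 4)

The cycle decomposition of π is (1 4 8 2 7 5 6 3).
The inverse reverses every cycle; in canonical form, π⁻¹ = (1 3 6 5 7 2 8 4).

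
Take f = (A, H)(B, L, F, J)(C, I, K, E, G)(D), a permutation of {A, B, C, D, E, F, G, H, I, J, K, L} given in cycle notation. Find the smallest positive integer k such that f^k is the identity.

The disjoint cycles have lengths 5, 4, 2, 1.
The order is lcm(5, 4, 2) = 20.

20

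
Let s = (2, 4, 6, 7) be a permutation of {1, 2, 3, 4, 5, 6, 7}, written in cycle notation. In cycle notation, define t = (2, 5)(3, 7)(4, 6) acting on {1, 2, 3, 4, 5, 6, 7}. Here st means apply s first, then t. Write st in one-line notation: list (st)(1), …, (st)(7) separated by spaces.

1 6 7 4 2 3 5

(st)(x) = t(s(x)). Computing each image: t(s(1)) = t(1) = 1, t(s(2)) = t(4) = 6, t(s(3)) = t(3) = 7, t(s(4)) = t(6) = 4, t(s(5)) = t(5) = 2, t(s(6)) = t(7) = 3, t(s(7)) = t(2) = 5.
Hence st = [1 6 7 4 2 3 5].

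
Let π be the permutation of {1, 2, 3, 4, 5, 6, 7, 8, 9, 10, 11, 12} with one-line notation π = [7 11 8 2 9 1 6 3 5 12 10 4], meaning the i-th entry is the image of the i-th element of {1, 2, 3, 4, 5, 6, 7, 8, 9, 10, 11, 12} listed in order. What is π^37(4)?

Tracing 4 → 2 → … returns to 4 after 5 steps, so 4 lies in a 5-cycle (2, 11, 10, 12, 4).
Powers repeat with period 5 on this cycle, and 37 mod 5 = 2, so π^37(4) = π^2(4).
Advancing 2 steps from 4: 4 → 2 → 11.

11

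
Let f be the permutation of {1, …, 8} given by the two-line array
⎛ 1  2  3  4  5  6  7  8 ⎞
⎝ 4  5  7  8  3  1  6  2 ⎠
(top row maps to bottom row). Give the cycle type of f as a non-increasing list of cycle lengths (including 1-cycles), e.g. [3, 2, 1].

[8]

The disjoint cycles are (1 4 8 2 5 3 7 6), with lengths 8 in non-increasing order.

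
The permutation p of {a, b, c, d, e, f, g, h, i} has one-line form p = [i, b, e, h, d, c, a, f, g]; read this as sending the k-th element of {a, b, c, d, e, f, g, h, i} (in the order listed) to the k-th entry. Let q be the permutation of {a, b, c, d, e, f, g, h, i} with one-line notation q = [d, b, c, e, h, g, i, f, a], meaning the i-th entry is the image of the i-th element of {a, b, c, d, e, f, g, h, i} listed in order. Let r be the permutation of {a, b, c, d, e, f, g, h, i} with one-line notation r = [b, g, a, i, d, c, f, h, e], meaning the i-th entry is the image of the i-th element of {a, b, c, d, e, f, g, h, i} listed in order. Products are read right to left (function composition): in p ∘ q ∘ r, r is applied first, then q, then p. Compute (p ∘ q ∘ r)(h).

Chase h: r(h) = h; q(h) = f; p(f) = c. Hence (p ∘ q ∘ r)(h) = c.

c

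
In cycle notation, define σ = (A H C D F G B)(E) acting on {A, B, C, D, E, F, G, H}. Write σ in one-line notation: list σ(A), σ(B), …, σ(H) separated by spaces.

Image by image: A↦H, B↦A, C↦D, D↦F, E↦E, F↦G, G↦B, H↦C.
So the one-line form is H A D F E G B C.

H A D F E G B C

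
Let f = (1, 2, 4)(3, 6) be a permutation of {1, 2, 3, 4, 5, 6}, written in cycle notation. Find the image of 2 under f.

In the cycle (1, 2, 4), 2 is followed by 4, so f(2) = 4.

4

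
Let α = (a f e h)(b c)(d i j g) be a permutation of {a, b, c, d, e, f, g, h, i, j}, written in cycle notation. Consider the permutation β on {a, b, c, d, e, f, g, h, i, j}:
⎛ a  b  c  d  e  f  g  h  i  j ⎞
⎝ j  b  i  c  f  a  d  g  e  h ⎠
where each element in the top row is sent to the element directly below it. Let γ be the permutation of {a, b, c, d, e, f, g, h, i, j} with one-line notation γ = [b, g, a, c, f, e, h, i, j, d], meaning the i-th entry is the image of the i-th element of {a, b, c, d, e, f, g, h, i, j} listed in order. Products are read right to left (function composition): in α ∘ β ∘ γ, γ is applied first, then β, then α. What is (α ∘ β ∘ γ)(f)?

(α ∘ β ∘ γ)(f) = α(β(γ(f))). γ(f) = e, then β(e) = f, then α(f) = e, so the result is e.

e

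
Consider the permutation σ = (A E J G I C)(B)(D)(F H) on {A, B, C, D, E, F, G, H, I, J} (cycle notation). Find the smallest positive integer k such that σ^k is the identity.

The cycle type of σ is (6, 2, 1, 1).
The order of σ is the least common multiple of its cycle lengths: lcm(6, 2) = 6.

6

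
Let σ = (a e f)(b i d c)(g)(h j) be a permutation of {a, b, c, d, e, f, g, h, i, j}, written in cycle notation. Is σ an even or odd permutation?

even

The cycle lengths are 4, 3, 2, 1.
A cycle is odd iff its length is even; σ has 2 even-length cycles, so sgn(σ) = (−1)^2 and σ is even.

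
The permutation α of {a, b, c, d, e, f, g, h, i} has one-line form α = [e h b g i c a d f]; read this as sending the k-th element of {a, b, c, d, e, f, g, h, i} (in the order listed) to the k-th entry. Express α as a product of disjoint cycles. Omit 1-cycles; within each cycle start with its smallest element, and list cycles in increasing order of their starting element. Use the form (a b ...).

(a e i f c b h d g)

Start at a and follow images: a → e → i → f → c → b → h → d → g → a, giving the cycle (a e i f c b h d g).
Repeating from the next unused element and collecting all non-trivial cycles gives (a e i f c b h d g).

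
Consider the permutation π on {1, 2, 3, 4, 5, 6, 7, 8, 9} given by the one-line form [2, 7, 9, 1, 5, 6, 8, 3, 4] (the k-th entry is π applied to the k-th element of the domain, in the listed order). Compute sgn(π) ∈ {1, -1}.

In disjoint-cycle form the cycle lengths are 7, 1, 1.
A cycle of length ℓ contributes ℓ−1 transpositions, so π is a product of 6 transpositions — even.

1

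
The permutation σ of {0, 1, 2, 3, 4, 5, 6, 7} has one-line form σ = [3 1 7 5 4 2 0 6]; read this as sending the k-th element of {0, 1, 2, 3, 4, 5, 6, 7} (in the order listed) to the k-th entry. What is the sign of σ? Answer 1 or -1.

In disjoint-cycle form the cycle lengths are 6, 1, 1.
A cycle is odd iff its length is even; σ has 1 even-length cycle, so sgn(σ) = (−1)^1 and σ is odd.

-1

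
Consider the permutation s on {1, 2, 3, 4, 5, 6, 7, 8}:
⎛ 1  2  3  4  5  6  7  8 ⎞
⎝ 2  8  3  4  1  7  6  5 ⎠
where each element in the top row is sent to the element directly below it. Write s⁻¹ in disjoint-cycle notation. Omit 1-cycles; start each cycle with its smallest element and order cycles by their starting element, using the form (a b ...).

(1 5 8 2)(6 7)

The cycle decomposition of s is (1 2 8 5)(6 7).
Reversing each cycle (and rotating so the smallest element leads) gives s⁻¹ = (1 5 8 2)(6 7).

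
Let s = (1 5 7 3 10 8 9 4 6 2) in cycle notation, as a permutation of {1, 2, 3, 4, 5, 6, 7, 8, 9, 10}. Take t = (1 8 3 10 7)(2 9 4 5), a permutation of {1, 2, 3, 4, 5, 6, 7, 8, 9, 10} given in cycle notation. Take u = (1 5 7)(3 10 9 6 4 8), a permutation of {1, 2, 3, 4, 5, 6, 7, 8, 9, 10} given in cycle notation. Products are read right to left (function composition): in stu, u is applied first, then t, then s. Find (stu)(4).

10

(stu)(4) = s(t(u(4))). u(4) = 8, then t(8) = 3, then s(3) = 10, so the result is 10.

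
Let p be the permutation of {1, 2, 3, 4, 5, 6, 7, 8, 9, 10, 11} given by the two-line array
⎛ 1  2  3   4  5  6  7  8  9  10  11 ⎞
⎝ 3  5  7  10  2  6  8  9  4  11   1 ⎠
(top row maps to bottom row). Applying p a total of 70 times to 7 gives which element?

Tracing 7 → 8 → … returns to 7 after 8 steps, so 7 lies in an 8-cycle (1 3 7 8 9 4 10 11).
Since the cycle has length 8, p^70 acts on it the same as p^6 (70 mod 8 = 6).
Stepping 6 places around the cycle: 7 → 8 → 9 → 4 → 10 → 11 → 1.

1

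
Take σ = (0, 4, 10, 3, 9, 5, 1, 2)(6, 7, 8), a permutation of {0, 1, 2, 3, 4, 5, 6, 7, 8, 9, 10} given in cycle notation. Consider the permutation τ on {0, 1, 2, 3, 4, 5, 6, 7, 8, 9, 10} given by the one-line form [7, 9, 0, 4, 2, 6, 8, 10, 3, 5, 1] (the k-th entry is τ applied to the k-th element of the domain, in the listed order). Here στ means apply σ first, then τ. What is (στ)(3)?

5

(στ)(3) = τ(σ(3)). σ(3) = 9, then τ(9) = 5. So (στ)(3) = 5.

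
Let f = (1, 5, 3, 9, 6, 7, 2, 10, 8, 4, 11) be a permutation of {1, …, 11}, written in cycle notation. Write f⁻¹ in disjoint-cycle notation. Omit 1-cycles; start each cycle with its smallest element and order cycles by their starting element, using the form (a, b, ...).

(1, 11, 4, 8, 10, 2, 7, 6, 9, 3, 5)

The inverse reverses each cycle.
Reversing each cycle of f and rotating so the smallest element leads gives (1, 11, 4, 8, 10, 2, 7, 6, 9, 3, 5).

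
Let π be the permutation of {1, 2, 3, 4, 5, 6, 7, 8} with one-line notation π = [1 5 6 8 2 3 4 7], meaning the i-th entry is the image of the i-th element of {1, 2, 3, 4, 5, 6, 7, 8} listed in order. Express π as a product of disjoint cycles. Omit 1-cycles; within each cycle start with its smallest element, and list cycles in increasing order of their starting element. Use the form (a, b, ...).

From 2: 2 → 5 → 2, closing the cycle (2, 5).
Continuing from each remaining unvisited element yields (2, 5)(3, 6)(4, 8, 7).

(2, 5)(3, 6)(4, 8, 7)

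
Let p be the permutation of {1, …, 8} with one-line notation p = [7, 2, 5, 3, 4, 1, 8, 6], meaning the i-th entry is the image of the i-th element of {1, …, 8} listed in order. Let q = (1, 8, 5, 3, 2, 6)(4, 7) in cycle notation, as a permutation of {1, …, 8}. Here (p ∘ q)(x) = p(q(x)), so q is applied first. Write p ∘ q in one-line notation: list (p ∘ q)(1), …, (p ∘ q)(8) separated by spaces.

6 1 2 8 5 7 3 4

Chase each element through q then p: 1 → 8 → 6; 2 → 6 → 1; 3 → 2 → 2; 4 → 7 → 8; 5 → 3 → 5; 6 → 1 → 7; 7 → 4 → 3; 8 → 5 → 4.
Collecting the images, p ∘ q = [6 1 2 8 5 7 3 4].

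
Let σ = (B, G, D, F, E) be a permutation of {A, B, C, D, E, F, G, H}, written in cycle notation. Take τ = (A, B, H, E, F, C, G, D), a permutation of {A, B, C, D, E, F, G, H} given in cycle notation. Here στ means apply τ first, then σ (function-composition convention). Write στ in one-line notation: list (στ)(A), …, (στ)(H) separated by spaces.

G H D A E C F B

(στ)(x) = σ(τ(x)). Computing each image: σ(τ(A)) = σ(B) = G, σ(τ(B)) = σ(H) = H, σ(τ(C)) = σ(G) = D, σ(τ(D)) = σ(A) = A, σ(τ(E)) = σ(F) = E, σ(τ(F)) = σ(C) = C, σ(τ(G)) = σ(D) = F, σ(τ(H)) = σ(E) = B.
Hence στ = [G H D A E C F B].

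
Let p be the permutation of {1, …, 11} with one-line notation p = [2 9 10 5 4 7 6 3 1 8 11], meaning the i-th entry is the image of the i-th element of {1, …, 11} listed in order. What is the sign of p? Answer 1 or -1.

1

In disjoint-cycle form the cycle lengths are 3, 3, 2, 2, 1.
A cycle of length ℓ contributes ℓ−1 transpositions, so p is a product of 2 + 2 + 1 + 1 = 6 transpositions — even.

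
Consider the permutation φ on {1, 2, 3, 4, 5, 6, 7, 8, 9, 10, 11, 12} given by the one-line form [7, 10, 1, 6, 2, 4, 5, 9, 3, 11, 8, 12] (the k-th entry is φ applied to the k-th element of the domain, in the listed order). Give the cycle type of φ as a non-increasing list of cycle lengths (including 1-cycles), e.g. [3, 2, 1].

The disjoint cycles are (1, 7, 5, 2, 10, 11, 8, 9, 3)(4, 6)(12), with lengths 9, 2, 1 in non-increasing order.

[9, 2, 1]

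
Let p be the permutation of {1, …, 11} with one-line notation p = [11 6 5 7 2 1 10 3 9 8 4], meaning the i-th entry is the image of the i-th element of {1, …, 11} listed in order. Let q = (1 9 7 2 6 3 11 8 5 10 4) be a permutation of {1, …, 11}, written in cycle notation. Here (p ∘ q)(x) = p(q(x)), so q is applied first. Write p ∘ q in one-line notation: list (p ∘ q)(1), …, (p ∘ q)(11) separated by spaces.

9 1 4 11 8 5 6 2 10 7 3

(p ∘ q)(x) = p(q(x)). Computing each image: p(q(1)) = p(9) = 9, p(q(2)) = p(6) = 1, p(q(3)) = p(11) = 4, p(q(4)) = p(1) = 11, p(q(5)) = p(10) = 8, p(q(6)) = p(3) = 5, p(q(7)) = p(2) = 6, p(q(8)) = p(5) = 2, p(q(9)) = p(7) = 10, p(q(10)) = p(4) = 7, p(q(11)) = p(8) = 3.
Hence p ∘ q = [9 1 4 11 8 5 6 2 10 7 3].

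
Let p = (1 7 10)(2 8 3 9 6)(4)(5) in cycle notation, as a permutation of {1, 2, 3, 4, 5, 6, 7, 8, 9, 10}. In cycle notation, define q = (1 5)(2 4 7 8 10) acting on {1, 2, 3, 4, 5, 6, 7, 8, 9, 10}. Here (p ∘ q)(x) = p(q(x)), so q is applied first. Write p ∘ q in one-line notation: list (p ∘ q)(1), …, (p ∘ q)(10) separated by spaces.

(p ∘ q)(x) = p(q(x)). Computing each image: p(q(1)) = p(5) = 5, p(q(2)) = p(4) = 4, p(q(3)) = p(3) = 9, p(q(4)) = p(7) = 10, p(q(5)) = p(1) = 7, p(q(6)) = p(6) = 2, p(q(7)) = p(8) = 3, p(q(8)) = p(10) = 1, p(q(9)) = p(9) = 6, p(q(10)) = p(2) = 8.
Hence p ∘ q = [5 4 9 10 7 2 3 1 6 8].

5 4 9 10 7 2 3 1 6 8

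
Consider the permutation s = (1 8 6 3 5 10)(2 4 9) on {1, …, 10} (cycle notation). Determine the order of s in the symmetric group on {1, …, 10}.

6

The disjoint cycles have lengths 6, 3, 1.
Since disjoint cycles commute, ord(s) = lcm(6, 3) = 6.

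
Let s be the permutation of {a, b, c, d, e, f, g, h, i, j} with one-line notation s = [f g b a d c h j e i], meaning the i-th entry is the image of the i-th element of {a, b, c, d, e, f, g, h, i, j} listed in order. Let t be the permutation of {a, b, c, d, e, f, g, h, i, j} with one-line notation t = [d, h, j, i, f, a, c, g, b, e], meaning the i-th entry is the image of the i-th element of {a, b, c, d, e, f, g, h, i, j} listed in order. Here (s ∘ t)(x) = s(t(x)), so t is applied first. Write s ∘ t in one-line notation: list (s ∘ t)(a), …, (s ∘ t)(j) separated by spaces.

a j i e c f b h g d

(s ∘ t)(x) = s(t(x)). Computing each image: s(t(a)) = s(d) = a, s(t(b)) = s(h) = j, s(t(c)) = s(j) = i, s(t(d)) = s(i) = e, s(t(e)) = s(f) = c, s(t(f)) = s(a) = f, s(t(g)) = s(c) = b, s(t(h)) = s(g) = h, s(t(i)) = s(b) = g, s(t(j)) = s(e) = d.
Hence s ∘ t = [a j i e c f b h g d].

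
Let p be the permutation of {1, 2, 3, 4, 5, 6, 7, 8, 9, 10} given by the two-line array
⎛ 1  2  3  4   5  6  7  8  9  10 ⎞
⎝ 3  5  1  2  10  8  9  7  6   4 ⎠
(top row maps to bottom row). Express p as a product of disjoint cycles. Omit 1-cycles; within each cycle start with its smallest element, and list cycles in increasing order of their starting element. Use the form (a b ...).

(1 3)(2 5 10 4)(6 8 7 9)

From 1: 1 → 3 → 1, closing the cycle (1 3).
Repeating from the next unused element and collecting all non-trivial cycles gives (1 3)(2 5 10 4)(6 8 7 9).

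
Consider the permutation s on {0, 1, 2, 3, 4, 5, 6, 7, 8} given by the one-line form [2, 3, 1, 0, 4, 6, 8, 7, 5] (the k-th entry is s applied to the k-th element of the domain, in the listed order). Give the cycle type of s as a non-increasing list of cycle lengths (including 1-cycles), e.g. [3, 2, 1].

The disjoint cycles are (0, 2, 1, 3)(4)(5, 6, 8)(7), with lengths 4, 3, 1, 1 in non-increasing order.

[4, 3, 1, 1]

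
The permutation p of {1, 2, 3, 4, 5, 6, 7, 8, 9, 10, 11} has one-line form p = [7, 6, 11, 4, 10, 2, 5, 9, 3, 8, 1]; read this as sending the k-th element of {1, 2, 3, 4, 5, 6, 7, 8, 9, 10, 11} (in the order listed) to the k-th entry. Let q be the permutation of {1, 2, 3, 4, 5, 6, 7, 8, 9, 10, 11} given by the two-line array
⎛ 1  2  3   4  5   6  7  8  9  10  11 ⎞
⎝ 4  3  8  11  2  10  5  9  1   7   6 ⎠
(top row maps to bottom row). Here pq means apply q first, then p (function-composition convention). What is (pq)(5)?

(pq)(5) = p(q(5)). q(5) = 2, then p(2) = 6. So (pq)(5) = 6.

6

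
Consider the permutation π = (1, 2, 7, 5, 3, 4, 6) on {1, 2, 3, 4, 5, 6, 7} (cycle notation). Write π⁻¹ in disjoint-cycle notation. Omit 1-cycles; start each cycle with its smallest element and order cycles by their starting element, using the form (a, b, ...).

Inverting a permutation written in cycle notation just reverses the order within every cycle.
After reversing and putting each cycle's least element first, π⁻¹ = (1, 6, 4, 3, 5, 7, 2).

(1, 6, 4, 3, 5, 7, 2)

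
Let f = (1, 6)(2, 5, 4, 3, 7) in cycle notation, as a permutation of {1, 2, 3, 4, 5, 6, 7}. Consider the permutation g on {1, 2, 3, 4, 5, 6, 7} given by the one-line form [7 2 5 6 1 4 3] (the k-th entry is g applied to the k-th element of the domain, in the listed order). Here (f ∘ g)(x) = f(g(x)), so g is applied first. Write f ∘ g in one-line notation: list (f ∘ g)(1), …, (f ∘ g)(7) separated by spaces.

(f ∘ g)(x) = f(g(x)). Computing each image: f(g(1)) = f(7) = 2, f(g(2)) = f(2) = 5, f(g(3)) = f(5) = 4, f(g(4)) = f(6) = 1, f(g(5)) = f(1) = 6, f(g(6)) = f(4) = 3, f(g(7)) = f(3) = 7.
Hence f ∘ g = [2 5 4 1 6 3 7].

2 5 4 1 6 3 7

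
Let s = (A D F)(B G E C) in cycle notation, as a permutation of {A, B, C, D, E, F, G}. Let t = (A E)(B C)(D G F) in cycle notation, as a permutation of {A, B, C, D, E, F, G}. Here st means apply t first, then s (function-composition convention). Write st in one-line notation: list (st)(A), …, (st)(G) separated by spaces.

C B G E D F A

For each element, apply t then s: A → E → C; B → C → B; C → B → G; D → G → E; E → A → D; F → D → F; G → F → A.
So st in one-line form is C B G E D F A.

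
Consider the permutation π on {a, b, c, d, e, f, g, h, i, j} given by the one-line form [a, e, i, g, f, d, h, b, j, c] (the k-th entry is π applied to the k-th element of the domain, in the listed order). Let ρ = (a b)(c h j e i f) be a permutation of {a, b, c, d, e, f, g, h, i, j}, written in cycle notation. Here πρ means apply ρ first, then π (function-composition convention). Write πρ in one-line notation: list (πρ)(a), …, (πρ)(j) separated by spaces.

(πρ)(x) = π(ρ(x)). Computing each image: π(ρ(a)) = π(b) = e, π(ρ(b)) = π(a) = a, π(ρ(c)) = π(h) = b, π(ρ(d)) = π(d) = g, π(ρ(e)) = π(i) = j, π(ρ(f)) = π(c) = i, π(ρ(g)) = π(g) = h, π(ρ(h)) = π(j) = c, π(ρ(i)) = π(f) = d, π(ρ(j)) = π(e) = f.
Hence πρ = [e a b g j i h c d f].

e a b g j i h c d f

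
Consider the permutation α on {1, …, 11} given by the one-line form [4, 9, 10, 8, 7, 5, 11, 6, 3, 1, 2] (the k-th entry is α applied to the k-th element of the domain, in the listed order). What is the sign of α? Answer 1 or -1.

In disjoint-cycle form the cycle lengths are 11.
A cycle of length ℓ contributes ℓ−1 transpositions, so α is a product of 10 transpositions — even.

1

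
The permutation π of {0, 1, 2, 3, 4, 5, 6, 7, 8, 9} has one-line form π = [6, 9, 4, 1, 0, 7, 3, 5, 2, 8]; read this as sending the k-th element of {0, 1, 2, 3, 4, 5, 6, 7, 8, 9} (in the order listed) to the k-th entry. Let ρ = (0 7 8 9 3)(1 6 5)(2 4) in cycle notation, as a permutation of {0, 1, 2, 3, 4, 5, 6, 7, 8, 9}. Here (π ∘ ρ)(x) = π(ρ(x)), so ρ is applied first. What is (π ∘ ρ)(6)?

ρ(6) = 5, then π(5) = 7; composing gives (π ∘ ρ)(6) = 7.

7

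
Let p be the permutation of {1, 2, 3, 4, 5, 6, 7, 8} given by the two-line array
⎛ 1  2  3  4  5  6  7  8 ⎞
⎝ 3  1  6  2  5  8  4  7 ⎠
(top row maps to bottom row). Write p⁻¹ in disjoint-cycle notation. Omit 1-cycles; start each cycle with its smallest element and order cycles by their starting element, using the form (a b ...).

(1 2 4 7 8 6 3)

First write p in disjoint cycles: (1 3 6 8 7 4 2).
The inverse reverses every cycle; in canonical form, p⁻¹ = (1 2 4 7 8 6 3).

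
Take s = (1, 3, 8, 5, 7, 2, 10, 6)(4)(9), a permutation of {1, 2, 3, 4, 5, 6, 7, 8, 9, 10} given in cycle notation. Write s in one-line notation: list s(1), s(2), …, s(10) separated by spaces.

3 10 8 4 7 1 2 5 9 6

Reading each image from the cycles: 1→3, 2→10, 3→8, 4→4, 5→7, 6→1, 7→2, 8→5, 9→9, 10→6.
Listing these in domain order gives 3 10 8 4 7 1 2 5 9 6.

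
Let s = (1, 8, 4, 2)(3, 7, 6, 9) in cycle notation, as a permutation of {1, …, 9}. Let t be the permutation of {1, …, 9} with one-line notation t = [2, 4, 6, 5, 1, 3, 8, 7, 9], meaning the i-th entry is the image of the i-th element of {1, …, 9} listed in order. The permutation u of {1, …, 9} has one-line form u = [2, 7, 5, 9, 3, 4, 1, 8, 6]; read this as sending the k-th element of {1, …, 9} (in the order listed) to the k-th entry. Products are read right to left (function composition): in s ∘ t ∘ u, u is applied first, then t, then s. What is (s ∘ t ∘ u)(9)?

Chase 9: u(9) = 6; t(6) = 3; s(3) = 7. Hence (s ∘ t ∘ u)(9) = 7.

7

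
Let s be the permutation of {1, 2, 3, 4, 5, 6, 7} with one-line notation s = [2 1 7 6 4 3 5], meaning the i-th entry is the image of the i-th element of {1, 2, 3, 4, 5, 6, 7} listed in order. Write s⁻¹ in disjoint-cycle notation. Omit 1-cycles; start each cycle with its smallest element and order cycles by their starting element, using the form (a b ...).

First write s in disjoint cycles: (1 2)(3 7 5 4 6).
The inverse reverses every cycle; in canonical form, s⁻¹ = (1 2)(3 6 4 5 7).

(1 2)(3 6 4 5 7)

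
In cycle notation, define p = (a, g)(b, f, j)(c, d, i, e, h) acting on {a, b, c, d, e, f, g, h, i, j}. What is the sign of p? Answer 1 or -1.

-1

The cycle lengths are 5, 3, 2.
A cycle is odd iff its length is even; p has 1 even-length cycle, so sgn(p) = (−1)^1 and p is odd.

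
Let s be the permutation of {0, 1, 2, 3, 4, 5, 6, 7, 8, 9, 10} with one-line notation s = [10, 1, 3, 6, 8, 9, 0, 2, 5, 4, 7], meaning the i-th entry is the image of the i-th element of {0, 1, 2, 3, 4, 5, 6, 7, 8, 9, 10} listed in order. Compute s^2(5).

4

Tracing 5 → 9 → … returns to 5 after 4 steps, so 5 lies in a 4-cycle (4, 8, 5, 9).
Advancing 2 steps from 5: 5 → 9 → 4.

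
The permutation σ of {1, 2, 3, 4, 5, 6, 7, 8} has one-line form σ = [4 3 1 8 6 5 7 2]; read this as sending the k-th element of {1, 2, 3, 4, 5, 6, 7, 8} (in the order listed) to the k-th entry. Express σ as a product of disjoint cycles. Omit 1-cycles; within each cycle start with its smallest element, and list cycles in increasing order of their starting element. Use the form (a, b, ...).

(1, 4, 8, 2, 3)(5, 6)

Start at 1 and follow images: 1 → 4 → 8 → 2 → 3 → 1, giving the cycle (1, 4, 8, 2, 3).
Repeating from the next unused element and collecting all non-trivial cycles gives (1, 4, 8, 2, 3)(5, 6).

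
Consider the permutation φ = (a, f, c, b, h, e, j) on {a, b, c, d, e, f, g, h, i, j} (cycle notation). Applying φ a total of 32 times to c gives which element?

j

c lies in the 7-cycle (a, f, c, b, h, e, j).
Powers repeat with period 7 on this cycle, and 32 mod 7 = 4, so φ^32(c) = φ^4(c).
Advancing 4 steps from c: c → b → h → e → j.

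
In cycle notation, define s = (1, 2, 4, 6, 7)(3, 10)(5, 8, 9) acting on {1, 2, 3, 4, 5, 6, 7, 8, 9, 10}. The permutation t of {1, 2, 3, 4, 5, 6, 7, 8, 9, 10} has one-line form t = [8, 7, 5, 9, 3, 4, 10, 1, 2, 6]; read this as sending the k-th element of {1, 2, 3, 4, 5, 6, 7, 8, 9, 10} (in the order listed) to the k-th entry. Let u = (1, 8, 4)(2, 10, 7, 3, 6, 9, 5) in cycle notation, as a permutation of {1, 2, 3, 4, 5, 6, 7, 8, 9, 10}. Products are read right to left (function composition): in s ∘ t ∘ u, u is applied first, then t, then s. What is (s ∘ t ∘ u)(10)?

3

(s ∘ t ∘ u)(10) = s(t(u(10))). u(10) = 7, then t(7) = 10, then s(10) = 3, so the result is 3.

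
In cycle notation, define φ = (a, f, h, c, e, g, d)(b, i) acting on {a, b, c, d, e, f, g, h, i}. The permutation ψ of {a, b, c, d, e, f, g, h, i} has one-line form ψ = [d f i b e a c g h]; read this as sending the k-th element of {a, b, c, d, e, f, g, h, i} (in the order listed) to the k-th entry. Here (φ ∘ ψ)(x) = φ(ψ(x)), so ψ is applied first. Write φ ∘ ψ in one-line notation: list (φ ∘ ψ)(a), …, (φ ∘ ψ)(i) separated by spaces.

a h b i g f e d c

(φ ∘ ψ)(x) = φ(ψ(x)). Computing each image: φ(ψ(a)) = φ(d) = a, φ(ψ(b)) = φ(f) = h, φ(ψ(c)) = φ(i) = b, φ(ψ(d)) = φ(b) = i, φ(ψ(e)) = φ(e) = g, φ(ψ(f)) = φ(a) = f, φ(ψ(g)) = φ(c) = e, φ(ψ(h)) = φ(g) = d, φ(ψ(i)) = φ(h) = c.
Hence φ ∘ ψ = [a h b i g f e d c].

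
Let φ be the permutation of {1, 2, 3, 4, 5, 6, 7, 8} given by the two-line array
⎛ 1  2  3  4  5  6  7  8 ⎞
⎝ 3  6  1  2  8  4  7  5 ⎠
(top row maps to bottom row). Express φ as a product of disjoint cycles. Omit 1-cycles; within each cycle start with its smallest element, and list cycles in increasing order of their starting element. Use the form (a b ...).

From 1: 1 → 3 → 1, closing the cycle (1 3).
Repeating from the next unused element and collecting all non-trivial cycles gives (1 3)(2 6 4)(5 8).

(1 3)(2 6 4)(5 8)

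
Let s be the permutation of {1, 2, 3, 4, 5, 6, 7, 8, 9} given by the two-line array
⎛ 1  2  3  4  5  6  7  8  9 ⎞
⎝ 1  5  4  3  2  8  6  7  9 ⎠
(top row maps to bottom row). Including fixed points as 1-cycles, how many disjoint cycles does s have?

5

The cycle decomposition is (1)(2 5)(3 4)(6 8 7)(9), which has 5 cycles (counting 1-cycles).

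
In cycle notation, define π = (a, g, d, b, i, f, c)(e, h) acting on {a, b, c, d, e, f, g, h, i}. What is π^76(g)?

a

g lies in the 7-cycle (a, g, d, b, i, f, c).
On a 7-cycle, π^7 is the identity, so π^76 = π^6 there (76 ≡ 6 mod 7).
Advancing 6 steps from g: g → d → b → i → f → c → a.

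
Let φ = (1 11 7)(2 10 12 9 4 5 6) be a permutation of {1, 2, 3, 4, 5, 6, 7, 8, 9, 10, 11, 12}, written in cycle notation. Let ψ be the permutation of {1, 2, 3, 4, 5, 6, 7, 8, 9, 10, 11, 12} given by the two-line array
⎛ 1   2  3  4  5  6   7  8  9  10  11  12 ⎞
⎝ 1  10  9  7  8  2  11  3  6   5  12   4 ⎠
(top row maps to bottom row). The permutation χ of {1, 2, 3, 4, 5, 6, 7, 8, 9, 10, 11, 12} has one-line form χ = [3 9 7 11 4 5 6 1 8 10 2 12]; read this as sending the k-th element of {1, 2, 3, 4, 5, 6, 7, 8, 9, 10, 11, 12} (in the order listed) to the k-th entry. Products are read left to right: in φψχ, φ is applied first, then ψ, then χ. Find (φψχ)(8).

7

Apply the permutations in order: φ(8) = 8, then ψ(8) = 3, then χ(3) = 7. So (φψχ)(8) = 7.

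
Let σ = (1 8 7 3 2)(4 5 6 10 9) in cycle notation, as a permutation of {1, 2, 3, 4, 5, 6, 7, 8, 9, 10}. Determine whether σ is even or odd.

The cycle lengths are 5, 5.
A cycle is odd iff its length is even; σ has 0 even-length cycles, so sgn(σ) = (−1)^0 and σ is even.

even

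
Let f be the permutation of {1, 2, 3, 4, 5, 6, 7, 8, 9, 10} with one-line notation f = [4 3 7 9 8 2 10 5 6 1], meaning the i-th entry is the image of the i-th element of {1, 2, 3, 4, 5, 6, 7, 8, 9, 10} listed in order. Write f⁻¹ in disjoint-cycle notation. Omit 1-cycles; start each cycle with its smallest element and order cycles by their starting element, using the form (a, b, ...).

(1, 10, 7, 3, 2, 6, 9, 4)(5, 8)

The cycle decomposition of f is (1, 4, 9, 6, 2, 3, 7, 10)(5, 8).
The inverse reverses every cycle; in canonical form, f⁻¹ = (1, 10, 7, 3, 2, 6, 9, 4)(5, 8).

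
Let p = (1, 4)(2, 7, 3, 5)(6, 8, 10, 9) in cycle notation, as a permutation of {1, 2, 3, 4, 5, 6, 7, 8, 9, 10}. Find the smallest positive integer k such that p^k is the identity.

The cycle type of p is (4, 4, 2).
Since disjoint cycles commute, ord(p) = lcm(4, 4, 2) = 4.

4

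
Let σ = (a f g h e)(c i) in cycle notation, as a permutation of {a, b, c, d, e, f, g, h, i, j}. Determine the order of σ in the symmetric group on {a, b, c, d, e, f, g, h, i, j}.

The cycle type of σ is (5, 2, 1, 1, 1).
Since disjoint cycles commute, ord(σ) = lcm(5, 2) = 10.

10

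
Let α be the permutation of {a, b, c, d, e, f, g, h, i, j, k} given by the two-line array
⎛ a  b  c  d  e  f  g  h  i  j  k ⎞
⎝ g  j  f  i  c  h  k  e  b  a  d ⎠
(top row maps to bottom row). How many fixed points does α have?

0

No element satisfies α(x) = x, so there are 0 fixed points.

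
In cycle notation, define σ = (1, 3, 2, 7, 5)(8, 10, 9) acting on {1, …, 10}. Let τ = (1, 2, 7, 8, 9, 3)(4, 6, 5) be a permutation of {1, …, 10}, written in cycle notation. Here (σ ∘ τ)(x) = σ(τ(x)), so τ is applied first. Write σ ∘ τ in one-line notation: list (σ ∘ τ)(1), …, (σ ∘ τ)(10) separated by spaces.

Chase each element through τ then σ: 1 → 2 → 7; 2 → 7 → 5; 3 → 1 → 3; 4 → 6 → 6; 5 → 4 → 4; 6 → 5 → 1; 7 → 8 → 10; 8 → 9 → 8; 9 → 3 → 2; 10 → 10 → 9.
Collecting the images, σ ∘ τ = [7 5 3 6 4 1 10 8 2 9].

7 5 3 6 4 1 10 8 2 9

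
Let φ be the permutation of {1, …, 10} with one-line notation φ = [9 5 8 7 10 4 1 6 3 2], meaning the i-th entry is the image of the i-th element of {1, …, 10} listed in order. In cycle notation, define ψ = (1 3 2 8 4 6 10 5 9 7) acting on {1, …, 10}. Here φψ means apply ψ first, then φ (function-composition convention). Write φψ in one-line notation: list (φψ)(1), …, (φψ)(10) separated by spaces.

(φψ)(x) = φ(ψ(x)). Computing each image: φ(ψ(1)) = φ(3) = 8, φ(ψ(2)) = φ(8) = 6, φ(ψ(3)) = φ(2) = 5, φ(ψ(4)) = φ(6) = 4, φ(ψ(5)) = φ(9) = 3, φ(ψ(6)) = φ(10) = 2, φ(ψ(7)) = φ(1) = 9, φ(ψ(8)) = φ(4) = 7, φ(ψ(9)) = φ(7) = 1, φ(ψ(10)) = φ(5) = 10.
Hence φψ = [8 6 5 4 3 2 9 7 1 10].

8 6 5 4 3 2 9 7 1 10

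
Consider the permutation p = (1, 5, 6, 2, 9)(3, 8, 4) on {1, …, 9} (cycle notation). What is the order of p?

15

The disjoint cycles have lengths 5, 3, 1.
The order of p is the least common multiple of its cycle lengths: lcm(5, 3) = 15.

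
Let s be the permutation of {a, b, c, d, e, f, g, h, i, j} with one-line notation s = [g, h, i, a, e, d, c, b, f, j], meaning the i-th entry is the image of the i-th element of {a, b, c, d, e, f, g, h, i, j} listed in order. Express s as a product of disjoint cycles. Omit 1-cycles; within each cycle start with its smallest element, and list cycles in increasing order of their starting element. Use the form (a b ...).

Iterating s from a gives a → g → c → i → f → d → a; that is the 6-cycle (a g c i f d).
Repeating from the next unused element and collecting all non-trivial cycles gives (a g c i f d)(b h).

(a g c i f d)(b h)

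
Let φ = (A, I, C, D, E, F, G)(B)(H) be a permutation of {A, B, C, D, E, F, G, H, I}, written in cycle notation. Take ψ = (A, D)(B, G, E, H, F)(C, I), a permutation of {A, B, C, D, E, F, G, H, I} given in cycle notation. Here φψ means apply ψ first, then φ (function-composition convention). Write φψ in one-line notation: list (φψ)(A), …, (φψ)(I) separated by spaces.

E A C I H B F G D

Chase each element through ψ then φ: A → D → E; B → G → A; C → I → C; D → A → I; E → H → H; F → B → B; G → E → F; H → F → G; I → C → D.
So φψ in one-line form is E A C I H B F G D.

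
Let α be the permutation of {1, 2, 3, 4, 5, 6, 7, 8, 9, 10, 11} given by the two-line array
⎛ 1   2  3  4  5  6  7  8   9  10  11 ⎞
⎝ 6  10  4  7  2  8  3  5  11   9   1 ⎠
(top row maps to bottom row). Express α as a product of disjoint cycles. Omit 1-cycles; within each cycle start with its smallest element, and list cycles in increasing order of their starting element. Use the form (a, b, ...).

(1, 6, 8, 5, 2, 10, 9, 11)(3, 4, 7)

Iterating α from 1 gives 1 → 6 → 8 → 5 → 2 → 10 → 9 → 11 → 1; that is the 8-cycle (1, 6, 8, 5, 2, 10, 9, 11).
Repeating from the next unused element and collecting all non-trivial cycles gives (1, 6, 8, 5, 2, 10, 9, 11)(3, 4, 7).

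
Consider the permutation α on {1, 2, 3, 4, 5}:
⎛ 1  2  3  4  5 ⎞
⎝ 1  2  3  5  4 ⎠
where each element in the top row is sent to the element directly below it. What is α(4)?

The entry below 4 in the array is 5, so α(4) = 5.

5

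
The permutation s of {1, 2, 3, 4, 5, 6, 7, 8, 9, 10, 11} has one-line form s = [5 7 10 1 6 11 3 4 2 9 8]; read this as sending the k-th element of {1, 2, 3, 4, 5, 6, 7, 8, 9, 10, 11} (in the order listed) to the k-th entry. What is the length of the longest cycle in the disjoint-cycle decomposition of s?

Decomposing into disjoint cycles gives (1 5 6 11 8 4)(2 7 3 10 9); the longest has length 6.

6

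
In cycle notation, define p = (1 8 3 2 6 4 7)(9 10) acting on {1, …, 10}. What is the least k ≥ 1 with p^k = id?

14

The cycle type of p is (7, 2, 1).
The order is lcm(7, 2) = 14.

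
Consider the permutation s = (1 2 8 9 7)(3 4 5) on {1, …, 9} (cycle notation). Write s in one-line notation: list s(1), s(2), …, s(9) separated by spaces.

2 8 4 5 3 6 1 9 7

Reading each image from the cycles: 1→2, 2→8, 3→4, 4→5, 5→3, 6→6, 7→1, 8→9, 9→7.
Listing these in domain order gives 2 8 4 5 3 6 1 9 7.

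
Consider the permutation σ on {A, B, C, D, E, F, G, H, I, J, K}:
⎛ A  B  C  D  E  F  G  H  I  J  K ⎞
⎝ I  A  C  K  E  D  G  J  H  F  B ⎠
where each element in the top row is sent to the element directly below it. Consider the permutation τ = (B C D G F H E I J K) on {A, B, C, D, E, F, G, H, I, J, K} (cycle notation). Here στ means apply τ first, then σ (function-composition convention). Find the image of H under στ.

(στ)(H) = σ(τ(H)). τ(H) = E, then σ(E) = E. So (στ)(H) = E.

E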